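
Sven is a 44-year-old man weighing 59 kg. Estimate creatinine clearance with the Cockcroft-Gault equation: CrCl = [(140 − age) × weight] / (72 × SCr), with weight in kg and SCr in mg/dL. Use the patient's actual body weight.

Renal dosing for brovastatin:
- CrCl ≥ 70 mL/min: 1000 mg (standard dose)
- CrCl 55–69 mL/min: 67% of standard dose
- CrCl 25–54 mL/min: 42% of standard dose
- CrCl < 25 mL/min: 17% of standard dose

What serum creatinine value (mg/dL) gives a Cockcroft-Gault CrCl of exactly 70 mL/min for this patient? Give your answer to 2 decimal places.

Standard dose requires CrCl ≥ 70 mL/min.
Set (140 − 44) × 59 / (72 × SCr) = 70
SCr = (140 − 44) × 59 / (72 × 70) = 1.124 mg/dL

1.12 mg/dL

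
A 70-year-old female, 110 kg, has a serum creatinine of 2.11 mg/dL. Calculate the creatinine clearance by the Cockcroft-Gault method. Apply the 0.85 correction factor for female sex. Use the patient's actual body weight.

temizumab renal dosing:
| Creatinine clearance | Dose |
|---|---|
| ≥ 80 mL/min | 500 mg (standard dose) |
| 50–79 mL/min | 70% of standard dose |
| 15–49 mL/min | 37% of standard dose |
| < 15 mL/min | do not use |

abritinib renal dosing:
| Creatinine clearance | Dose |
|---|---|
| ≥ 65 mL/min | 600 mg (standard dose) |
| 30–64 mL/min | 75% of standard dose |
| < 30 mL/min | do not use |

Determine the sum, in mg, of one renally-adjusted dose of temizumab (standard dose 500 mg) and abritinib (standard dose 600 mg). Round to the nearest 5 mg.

635 mg

CrCl = (140 − 70) × 110 / (72 × 2.11) × 0.85 = 7700.0 / 151.92 × 0.85 ≈ 43.1 mL/min
CrCl ≈ 43 mL/min.
temizumab: 15–49 mL/min → 37% of 500 mg = 185 mg.
abritinib: 30–64 mL/min → 75% of 600 mg = 450 mg.
Total = 185 + 450 = 635 mg.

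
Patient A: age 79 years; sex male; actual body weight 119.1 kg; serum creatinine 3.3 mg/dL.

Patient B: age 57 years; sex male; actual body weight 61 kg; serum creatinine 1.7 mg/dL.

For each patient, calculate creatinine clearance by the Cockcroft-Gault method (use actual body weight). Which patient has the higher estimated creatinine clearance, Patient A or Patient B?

Patient B

Patient A: CrCl = (140 − 79) × 119.1 / (72 × 3.3) = 7265.1 / 237.60 ≈ 30.6 mL/min
Patient B: CrCl = (140 − 57) × 61 / (72 × 1.7) = 5063.0 / 122.40 ≈ 41.4 mL/min
30.6 vs 41.4 mL/min → Patient B is higher.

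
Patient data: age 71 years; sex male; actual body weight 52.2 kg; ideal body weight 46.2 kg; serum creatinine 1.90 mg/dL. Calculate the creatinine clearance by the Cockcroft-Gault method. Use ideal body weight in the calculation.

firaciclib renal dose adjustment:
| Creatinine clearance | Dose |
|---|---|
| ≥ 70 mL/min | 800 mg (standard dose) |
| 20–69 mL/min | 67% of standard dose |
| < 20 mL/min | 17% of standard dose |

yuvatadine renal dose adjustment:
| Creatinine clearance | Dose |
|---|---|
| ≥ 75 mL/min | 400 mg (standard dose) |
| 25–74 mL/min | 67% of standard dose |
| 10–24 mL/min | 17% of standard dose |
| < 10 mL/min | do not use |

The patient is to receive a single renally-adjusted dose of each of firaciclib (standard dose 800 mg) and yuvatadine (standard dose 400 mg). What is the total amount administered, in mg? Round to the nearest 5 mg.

605 mg

CrCl = (140 − 71) × 46.2 / (72 × 1.9) = 3187.8 / 136.80 ≈ 23.3 mL/min
CrCl ≈ 23 mL/min.
firaciclib: 20–69 mL/min → 67% of 800 mg = 536 mg.
yuvatadine: 10–24 mL/min → 17% of 400 mg = 68 mg.
Total = 536 + 68 = 604 mg.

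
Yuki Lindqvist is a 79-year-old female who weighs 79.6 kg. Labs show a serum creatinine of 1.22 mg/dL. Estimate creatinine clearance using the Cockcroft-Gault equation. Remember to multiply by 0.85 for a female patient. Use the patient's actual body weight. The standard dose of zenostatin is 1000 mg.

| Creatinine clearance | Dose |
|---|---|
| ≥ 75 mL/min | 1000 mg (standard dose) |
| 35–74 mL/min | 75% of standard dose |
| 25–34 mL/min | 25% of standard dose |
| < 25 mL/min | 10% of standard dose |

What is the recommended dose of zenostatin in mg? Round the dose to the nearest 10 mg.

750 mg

CrCl = (140 − 79) × 79.6 / (72 × 1.22) × 0.85 = 4855.6 / 87.84 × 0.85 ≈ 47.0 mL/min
CrCl ≈ 47 mL/min → bracket 35–74 mL/min.
75% of 1000 mg = 750 mg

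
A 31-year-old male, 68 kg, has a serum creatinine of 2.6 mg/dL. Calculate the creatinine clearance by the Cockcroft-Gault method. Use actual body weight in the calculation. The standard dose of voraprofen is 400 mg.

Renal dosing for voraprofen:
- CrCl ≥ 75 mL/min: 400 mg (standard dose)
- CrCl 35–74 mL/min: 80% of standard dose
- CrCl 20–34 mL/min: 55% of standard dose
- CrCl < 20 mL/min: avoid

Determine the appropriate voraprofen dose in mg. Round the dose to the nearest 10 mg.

CrCl = (140 − 31) × 68 / (72 × 2.6) = 7412.0 / 187.20 ≈ 39.6 mL/min
CrCl ≈ 40 mL/min → bracket 35–74 mL/min.
80% of 400 mg = 320 mg

320 mg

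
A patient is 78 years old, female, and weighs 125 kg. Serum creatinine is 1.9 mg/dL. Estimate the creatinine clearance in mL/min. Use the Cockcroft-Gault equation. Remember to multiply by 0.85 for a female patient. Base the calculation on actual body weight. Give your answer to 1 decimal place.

48.2 mL/min

CrCl = (140 − 78) × 125 / (72 × 1.9) × 0.85 = 7750.0 / 136.80 × 0.85 ≈ 48.2 mL/min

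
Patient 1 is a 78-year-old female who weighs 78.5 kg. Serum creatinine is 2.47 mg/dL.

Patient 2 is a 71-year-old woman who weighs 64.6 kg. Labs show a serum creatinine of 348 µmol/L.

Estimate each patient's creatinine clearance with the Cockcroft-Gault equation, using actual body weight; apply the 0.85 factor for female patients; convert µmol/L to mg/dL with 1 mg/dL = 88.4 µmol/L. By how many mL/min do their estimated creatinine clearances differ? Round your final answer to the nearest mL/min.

10 mL/min

Patient 1: CrCl = (140 − 78) × 78.5 / (72 × 2.47) × 0.85 = 4867.0 / 177.84 × 0.85 ≈ 23.3 mL/min
Patient 2: SCr = 348 / 88.4 = 3.937 mg/dL
Patient 2: CrCl = (140 − 71) × 64.6 / (72 × 3.937) × 0.85 = 4457.4 / 283.46 × 0.85 ≈ 13.4 mL/min
|23.3 − 13.4| = 9.9 mL/min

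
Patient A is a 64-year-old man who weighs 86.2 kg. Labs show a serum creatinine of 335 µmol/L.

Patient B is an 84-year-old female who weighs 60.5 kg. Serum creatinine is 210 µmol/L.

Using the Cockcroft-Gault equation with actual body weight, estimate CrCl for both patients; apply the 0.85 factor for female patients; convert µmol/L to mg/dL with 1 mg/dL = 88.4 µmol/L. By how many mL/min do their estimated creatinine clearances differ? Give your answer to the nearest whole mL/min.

Patient A: SCr = 335 / 88.4 = 3.79 mg/dL
Patient A: CrCl = (140 − 64) × 86.2 / (72 × 3.79) = 6551.2 / 272.88 ≈ 24.0 mL/min
Patient B: SCr = 210 / 88.4 = 2.376 mg/dL
Patient B: CrCl = (140 − 84) × 60.5 / (72 × 2.376) × 0.85 = 3388.0 / 171.07 × 0.85 ≈ 16.8 mL/min
|24.0 − 16.8| = 7.2 mL/min

7 mL/min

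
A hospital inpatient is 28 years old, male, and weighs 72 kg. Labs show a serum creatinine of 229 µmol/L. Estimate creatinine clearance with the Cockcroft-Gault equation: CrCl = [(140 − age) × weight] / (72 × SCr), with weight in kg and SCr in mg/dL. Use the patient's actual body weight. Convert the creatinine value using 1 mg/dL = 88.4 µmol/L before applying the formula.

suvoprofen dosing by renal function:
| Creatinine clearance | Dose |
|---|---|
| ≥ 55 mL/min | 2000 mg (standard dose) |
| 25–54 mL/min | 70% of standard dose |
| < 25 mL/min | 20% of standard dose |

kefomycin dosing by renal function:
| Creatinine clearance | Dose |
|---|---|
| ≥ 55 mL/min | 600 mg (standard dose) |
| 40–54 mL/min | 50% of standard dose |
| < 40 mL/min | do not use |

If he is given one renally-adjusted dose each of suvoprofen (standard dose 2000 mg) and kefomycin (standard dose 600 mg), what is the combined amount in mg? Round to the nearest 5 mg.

1700 mg

SCr = 229 / 88.4 = 2.59 mg/dL
CrCl = (140 − 28) × 72 / (72 × 2.59) = 8064.0 / 186.48 ≈ 43.2 mL/min
CrCl ≈ 43 mL/min.
suvoprofen: 25–54 mL/min → 70% of 2000 mg = 1400 mg.
kefomycin: 40–54 mL/min → 50% of 600 mg = 300 mg.
Total = 1400 + 300 = 1700 mg.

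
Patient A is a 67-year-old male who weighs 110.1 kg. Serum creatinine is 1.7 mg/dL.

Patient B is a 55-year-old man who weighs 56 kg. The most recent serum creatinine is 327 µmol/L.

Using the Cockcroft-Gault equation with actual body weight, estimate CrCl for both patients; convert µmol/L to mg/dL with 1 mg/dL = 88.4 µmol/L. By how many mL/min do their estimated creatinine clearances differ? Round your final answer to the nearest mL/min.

Patient A: CrCl = (140 − 67) × 110.1 / (72 × 1.7) = 8037.3 / 122.40 ≈ 65.7 mL/min
Patient B: SCr = 327 / 88.4 = 3.699 mg/dL
Patient B: CrCl = (140 − 55) × 56 / (72 × 3.699) = 4760.0 / 266.33 ≈ 17.9 mL/min
|65.7 − 17.9| = 47.8 mL/min

48 mL/min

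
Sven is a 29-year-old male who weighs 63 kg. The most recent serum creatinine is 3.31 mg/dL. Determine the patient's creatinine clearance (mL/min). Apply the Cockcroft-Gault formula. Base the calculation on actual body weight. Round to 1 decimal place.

29.3 mL/min

CrCl = (140 − 29) × 63 / (72 × 3.31) = 6993.0 / 238.32 ≈ 29.3 mL/min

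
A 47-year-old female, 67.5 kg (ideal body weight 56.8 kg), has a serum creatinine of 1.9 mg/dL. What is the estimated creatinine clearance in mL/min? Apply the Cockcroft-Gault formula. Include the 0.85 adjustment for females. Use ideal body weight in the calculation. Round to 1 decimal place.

CrCl = (140 − 47) × 56.8 / (72 × 1.9) × 0.85 = 5282.4 / 136.80 × 0.85 ≈ 32.8 mL/min

32.8 mL/min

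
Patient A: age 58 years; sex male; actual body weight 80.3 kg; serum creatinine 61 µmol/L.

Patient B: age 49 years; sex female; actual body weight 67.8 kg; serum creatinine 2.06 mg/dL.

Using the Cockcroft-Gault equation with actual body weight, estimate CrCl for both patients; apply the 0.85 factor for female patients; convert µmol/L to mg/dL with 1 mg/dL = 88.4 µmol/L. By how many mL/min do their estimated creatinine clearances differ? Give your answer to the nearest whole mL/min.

97 mL/min

Patient A: SCr = 61 / 88.4 = 0.69 mg/dL
Patient A: CrCl = (140 − 58) × 80.3 / (72 × 0.69) = 6584.6 / 49.68 ≈ 132.5 mL/min
Patient B: CrCl = (140 − 49) × 67.8 / (72 × 2.06) × 0.85 = 6169.8 / 148.32 × 0.85 ≈ 35.4 mL/min
|132.5 − 35.4| = 97.1 mL/min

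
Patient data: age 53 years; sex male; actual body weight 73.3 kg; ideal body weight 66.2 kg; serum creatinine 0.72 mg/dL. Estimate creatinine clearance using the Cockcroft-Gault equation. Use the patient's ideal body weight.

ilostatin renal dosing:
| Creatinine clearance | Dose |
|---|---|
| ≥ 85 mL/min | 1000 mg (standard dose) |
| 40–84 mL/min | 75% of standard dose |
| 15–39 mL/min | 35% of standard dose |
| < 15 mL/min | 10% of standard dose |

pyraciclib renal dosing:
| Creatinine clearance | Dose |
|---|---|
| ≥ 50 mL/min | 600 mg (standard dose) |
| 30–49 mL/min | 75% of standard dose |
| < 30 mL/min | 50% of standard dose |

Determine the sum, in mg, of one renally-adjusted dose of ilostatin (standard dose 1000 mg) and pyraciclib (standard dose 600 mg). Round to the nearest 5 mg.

CrCl = (140 − 53) × 66.2 / (72 × 0.72) = 5759.4 / 51.84 ≈ 111.1 mL/min
CrCl ≈ 111 mL/min.
ilostatin: ≥ 85 mL/min → 100% of 1000 mg = 1000 mg.
pyraciclib: ≥ 50 mL/min → 100% of 600 mg = 600 mg.
Total = 1000 + 600 = 1600 mg.

1600 mg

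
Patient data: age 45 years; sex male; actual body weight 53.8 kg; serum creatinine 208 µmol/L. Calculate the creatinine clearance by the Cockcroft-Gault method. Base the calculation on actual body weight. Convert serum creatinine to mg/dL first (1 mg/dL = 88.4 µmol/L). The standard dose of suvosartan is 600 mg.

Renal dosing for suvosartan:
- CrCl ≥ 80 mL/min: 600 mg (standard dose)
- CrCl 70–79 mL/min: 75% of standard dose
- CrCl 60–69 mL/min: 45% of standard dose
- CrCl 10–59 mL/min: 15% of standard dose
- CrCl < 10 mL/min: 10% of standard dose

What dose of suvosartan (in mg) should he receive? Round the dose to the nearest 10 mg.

SCr = 208 / 88.4 = 2.353 mg/dL
CrCl = (140 − 45) × 53.8 / (72 × 2.353) = 5111.0 / 169.42 ≈ 30.2 mL/min
CrCl ≈ 30 mL/min → bracket 10–59 mL/min.
15% of 600 mg = 90 mg

90 mg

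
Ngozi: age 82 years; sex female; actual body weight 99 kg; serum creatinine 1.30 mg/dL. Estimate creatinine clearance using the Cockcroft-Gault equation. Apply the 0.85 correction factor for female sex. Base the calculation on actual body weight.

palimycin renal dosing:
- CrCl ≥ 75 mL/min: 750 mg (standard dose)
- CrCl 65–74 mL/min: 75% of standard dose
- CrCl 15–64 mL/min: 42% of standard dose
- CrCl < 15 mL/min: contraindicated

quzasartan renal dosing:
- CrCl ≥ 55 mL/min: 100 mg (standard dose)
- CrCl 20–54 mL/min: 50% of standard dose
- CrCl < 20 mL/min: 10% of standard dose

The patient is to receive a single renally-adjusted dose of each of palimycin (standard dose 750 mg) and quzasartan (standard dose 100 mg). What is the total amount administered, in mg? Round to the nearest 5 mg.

365 mg

CrCl = (140 − 82) × 99 / (72 × 1.3) × 0.85 = 5742.0 / 93.60 × 0.85 ≈ 52.1 mL/min
CrCl ≈ 52 mL/min.
palimycin: 15–64 mL/min → 42% of 750 mg = 315 mg.
quzasartan: 20–54 mL/min → 50% of 100 mg = 50 mg.
Total = 315 + 50 = 365 mg.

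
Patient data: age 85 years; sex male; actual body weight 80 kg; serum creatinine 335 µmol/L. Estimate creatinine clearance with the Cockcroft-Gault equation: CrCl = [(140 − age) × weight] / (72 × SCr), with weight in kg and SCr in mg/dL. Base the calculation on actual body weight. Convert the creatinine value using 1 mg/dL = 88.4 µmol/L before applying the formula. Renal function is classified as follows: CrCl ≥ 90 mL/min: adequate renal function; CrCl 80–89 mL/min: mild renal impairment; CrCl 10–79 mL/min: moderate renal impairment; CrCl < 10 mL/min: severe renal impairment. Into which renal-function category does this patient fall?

moderate renal impairment

SCr = 335 / 88.4 = 3.79 mg/dL
CrCl = (140 − 85) × 80 / (72 × 3.79) = 4400.0 / 272.88 ≈ 16.1 mL/min
16 mL/min falls in the 'moderate renal impairment' range.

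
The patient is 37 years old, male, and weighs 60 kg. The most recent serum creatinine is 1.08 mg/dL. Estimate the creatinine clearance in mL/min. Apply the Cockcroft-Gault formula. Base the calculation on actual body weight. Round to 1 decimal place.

79.5 mL/min

CrCl = (140 − 37) × 60 / (72 × 1.08) = 6180.0 / 77.76 ≈ 79.5 mL/min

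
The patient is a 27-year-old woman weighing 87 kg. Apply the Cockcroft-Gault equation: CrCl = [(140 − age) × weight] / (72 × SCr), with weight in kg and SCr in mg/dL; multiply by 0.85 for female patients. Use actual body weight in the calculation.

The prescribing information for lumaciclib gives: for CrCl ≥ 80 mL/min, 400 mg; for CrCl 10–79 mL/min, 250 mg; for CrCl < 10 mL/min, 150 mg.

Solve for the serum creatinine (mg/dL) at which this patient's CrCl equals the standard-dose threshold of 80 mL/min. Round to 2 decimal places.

1.45 mg/dL

Standard dose requires CrCl ≥ 80 mL/min.
Set (140 − 27) × 87 × 0.85 / (72 × SCr) = 80
SCr = (140 − 27) × 87 × 0.85 / (72 × 80) = 1.451 mg/dL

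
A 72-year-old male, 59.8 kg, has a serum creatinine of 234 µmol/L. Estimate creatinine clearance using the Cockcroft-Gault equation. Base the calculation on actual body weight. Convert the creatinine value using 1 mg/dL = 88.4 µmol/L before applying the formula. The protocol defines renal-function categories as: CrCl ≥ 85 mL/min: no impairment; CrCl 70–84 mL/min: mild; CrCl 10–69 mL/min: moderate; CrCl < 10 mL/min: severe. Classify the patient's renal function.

moderate

SCr = 234 / 88.4 = 2.647 mg/dL
CrCl = (140 − 72) × 59.8 / (72 × 2.647) = 4066.4 / 190.58 ≈ 21.3 mL/min
21 mL/min falls in the 'moderate' range.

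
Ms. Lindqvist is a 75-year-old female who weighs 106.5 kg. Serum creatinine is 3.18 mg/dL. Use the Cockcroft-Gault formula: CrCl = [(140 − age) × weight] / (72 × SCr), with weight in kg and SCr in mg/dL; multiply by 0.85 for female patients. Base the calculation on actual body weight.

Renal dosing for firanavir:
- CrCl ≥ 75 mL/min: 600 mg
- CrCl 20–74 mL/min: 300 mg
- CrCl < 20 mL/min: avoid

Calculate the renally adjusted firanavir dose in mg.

300 mg

CrCl = (140 − 75) × 106.5 / (72 × 3.18) × 0.85 = 6922.5 / 228.96 × 0.85 ≈ 25.7 mL/min
CrCl ≈ 26 mL/min → bracket 20–74 mL/min.
Dose for this bracket: 300 mg.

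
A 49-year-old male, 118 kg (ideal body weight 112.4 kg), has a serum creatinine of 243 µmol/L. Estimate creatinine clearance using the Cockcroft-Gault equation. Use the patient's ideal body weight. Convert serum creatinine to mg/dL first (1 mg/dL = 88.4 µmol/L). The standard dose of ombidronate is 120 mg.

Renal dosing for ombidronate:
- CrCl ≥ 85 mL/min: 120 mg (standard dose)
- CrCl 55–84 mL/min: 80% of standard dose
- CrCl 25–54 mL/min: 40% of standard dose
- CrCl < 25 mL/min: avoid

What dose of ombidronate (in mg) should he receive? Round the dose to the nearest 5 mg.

SCr = 243 / 88.4 = 2.749 mg/dL
CrCl = (140 − 49) × 112.4 / (72 × 2.749) = 10228.4 / 197.93 ≈ 51.7 mL/min
CrCl ≈ 52 mL/min → bracket 25–54 mL/min.
40% of 120 mg = 48 mg → 50 mg

50 mg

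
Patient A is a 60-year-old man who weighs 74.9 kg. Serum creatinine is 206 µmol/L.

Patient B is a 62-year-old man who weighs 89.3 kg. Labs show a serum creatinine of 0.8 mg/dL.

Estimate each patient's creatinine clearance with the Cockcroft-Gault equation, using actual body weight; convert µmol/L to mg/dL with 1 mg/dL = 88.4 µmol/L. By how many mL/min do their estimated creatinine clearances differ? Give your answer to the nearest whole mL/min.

85 mL/min

Patient A: SCr = 206 / 88.4 = 2.33 mg/dL
Patient A: CrCl = (140 − 60) × 74.9 / (72 × 2.33) = 5992.0 / 167.76 ≈ 35.7 mL/min
Patient B: CrCl = (140 − 62) × 89.3 / (72 × 0.8) = 6965.4 / 57.60 ≈ 120.9 mL/min
|35.7 − 120.9| = 85.2 mL/min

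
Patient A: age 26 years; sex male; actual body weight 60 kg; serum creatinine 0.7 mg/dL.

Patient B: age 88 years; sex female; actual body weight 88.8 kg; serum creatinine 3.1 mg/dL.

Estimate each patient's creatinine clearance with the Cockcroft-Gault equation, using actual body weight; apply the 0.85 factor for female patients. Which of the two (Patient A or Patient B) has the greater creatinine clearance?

Patient A: CrCl = (140 − 26) × 60 / (72 × 0.7) = 6840.0 / 50.40 ≈ 135.7 mL/min
Patient B: CrCl = (140 − 88) × 88.8 / (72 × 3.1) × 0.85 = 4617.6 / 223.20 × 0.85 ≈ 17.6 mL/min
135.7 vs 17.6 mL/min → Patient A is higher.

Patient A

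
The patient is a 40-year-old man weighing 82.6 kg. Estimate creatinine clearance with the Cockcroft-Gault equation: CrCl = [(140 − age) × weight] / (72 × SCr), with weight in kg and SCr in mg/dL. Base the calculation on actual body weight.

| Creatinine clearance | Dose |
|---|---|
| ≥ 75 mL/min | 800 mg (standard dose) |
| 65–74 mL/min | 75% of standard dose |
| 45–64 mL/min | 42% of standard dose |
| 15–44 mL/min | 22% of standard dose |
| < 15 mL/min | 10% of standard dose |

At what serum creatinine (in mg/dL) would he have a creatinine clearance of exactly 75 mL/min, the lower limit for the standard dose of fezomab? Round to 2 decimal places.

Standard dose requires CrCl ≥ 75 mL/min.
Set (140 − 40) × 82.6 / (72 × SCr) = 75
SCr = (140 − 40) × 82.6 / (72 × 75) = 1.530 mg/dL

1.53 mg/dL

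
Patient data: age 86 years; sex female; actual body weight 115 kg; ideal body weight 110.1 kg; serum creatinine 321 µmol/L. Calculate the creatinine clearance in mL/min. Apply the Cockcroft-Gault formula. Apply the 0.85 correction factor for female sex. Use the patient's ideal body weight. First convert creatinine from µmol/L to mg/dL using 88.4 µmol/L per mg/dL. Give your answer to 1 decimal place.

19.3 mL/min

SCr = 321 / 88.4 = 3.631 mg/dL
CrCl = (140 − 86) × 110.1 / (72 × 3.631) × 0.85 = 5945.4 / 261.43 × 0.85 ≈ 19.3 mL/min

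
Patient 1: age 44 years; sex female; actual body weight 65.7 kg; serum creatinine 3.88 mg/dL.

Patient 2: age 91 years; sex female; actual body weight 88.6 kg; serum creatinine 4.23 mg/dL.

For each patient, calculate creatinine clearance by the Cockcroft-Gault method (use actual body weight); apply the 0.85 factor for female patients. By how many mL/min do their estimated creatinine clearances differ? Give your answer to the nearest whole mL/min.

Patient 1: CrCl = (140 − 44) × 65.7 / (72 × 3.88) × 0.85 = 6307.2 / 279.36 × 0.85 ≈ 19.2 mL/min
Patient 2: CrCl = (140 − 91) × 88.6 / (72 × 4.23) × 0.85 = 4341.4 / 304.56 × 0.85 ≈ 12.1 mL/min
|19.2 − 12.1| = 7.1 mL/min

7 mL/min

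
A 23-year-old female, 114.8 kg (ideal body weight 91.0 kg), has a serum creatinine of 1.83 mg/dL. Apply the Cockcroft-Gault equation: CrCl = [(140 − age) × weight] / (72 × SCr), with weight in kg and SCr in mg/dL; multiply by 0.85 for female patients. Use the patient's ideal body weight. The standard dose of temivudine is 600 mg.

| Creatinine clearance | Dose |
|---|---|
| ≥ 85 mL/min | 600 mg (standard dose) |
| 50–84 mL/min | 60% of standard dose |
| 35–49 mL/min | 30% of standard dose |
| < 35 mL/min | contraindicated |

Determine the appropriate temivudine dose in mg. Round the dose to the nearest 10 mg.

CrCl = (140 − 23) × 91 / (72 × 1.83) × 0.85 = 10647.0 / 131.76 × 0.85 ≈ 68.7 mL/min
CrCl ≈ 69 mL/min → bracket 50–84 mL/min.
60% of 600 mg = 360 mg

360 mg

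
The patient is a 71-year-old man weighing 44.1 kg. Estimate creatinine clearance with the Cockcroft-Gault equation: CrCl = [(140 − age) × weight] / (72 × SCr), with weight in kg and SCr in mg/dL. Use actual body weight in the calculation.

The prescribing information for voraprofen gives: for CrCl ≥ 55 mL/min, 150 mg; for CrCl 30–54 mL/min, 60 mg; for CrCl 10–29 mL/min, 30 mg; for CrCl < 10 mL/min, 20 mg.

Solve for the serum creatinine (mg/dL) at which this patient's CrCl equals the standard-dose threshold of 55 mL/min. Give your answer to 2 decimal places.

0.77 mg/dL

Standard dose requires CrCl ≥ 55 mL/min.
Set (140 − 71) × 44.1 / (72 × SCr) = 55
SCr = (140 − 71) × 44.1 / (72 × 55) = 0.768 mg/dL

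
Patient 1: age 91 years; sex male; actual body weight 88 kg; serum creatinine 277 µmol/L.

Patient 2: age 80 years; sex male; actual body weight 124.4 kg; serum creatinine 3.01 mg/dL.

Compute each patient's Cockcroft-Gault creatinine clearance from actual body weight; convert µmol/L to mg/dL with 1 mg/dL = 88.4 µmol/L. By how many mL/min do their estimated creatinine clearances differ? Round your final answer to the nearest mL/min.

Patient 1: SCr = 277 / 88.4 = 3.133 mg/dL
Patient 1: CrCl = (140 − 91) × 88 / (72 × 3.133) = 4312.0 / 225.58 ≈ 19.1 mL/min
Patient 2: CrCl = (140 − 80) × 124.4 / (72 × 3.01) = 7464.0 / 216.72 ≈ 34.4 mL/min
|19.1 − 34.4| = 15.3 mL/min

15 mL/min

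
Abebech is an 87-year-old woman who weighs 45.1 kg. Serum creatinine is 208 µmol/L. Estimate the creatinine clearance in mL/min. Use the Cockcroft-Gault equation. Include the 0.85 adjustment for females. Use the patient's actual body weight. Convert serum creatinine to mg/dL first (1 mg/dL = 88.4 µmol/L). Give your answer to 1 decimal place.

SCr = 208 / 88.4 = 2.353 mg/dL
CrCl = (140 − 87) × 45.1 / (72 × 2.353) × 0.85 = 2390.3 / 169.42 × 0.85 ≈ 12.0 mL/min

12.0 mL/min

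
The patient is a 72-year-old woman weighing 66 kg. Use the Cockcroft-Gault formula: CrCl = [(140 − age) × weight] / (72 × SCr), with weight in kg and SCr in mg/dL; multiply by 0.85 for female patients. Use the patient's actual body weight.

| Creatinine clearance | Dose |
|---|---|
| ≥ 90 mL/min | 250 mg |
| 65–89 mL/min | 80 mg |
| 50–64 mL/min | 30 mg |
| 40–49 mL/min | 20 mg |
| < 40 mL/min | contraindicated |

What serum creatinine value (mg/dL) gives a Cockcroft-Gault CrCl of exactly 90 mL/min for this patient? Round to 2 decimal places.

Standard dose requires CrCl ≥ 90 mL/min.
Set (140 − 72) × 66 × 0.85 / (72 × SCr) = 90
SCr = (140 − 72) × 66 × 0.85 / (72 × 90) = 0.589 mg/dL

0.59 mg/dL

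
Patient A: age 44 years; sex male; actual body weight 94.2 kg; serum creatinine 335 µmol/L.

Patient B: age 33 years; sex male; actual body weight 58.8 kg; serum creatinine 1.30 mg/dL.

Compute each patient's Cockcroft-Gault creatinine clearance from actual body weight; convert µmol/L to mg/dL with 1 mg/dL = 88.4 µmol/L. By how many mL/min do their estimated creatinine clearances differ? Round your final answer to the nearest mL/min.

Patient A: SCr = 335 / 88.4 = 3.79 mg/dL
Patient A: CrCl = (140 − 44) × 94.2 / (72 × 3.79) = 9043.2 / 272.88 ≈ 33.1 mL/min
Patient B: CrCl = (140 − 33) × 58.8 / (72 × 1.3) = 6291.6 / 93.60 ≈ 67.2 mL/min
|33.1 − 67.2| = 34.1 mL/min

34 mL/min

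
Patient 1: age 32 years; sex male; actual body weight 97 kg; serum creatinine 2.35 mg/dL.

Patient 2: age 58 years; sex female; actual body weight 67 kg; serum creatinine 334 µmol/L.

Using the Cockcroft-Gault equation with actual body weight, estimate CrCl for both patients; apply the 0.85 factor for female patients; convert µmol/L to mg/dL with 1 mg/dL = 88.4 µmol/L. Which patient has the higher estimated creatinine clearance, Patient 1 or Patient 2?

Patient 1

Patient 1: CrCl = (140 − 32) × 97 / (72 × 2.35) = 10476.0 / 169.20 ≈ 61.9 mL/min
Patient 2: SCr = 334 / 88.4 = 3.778 mg/dL
Patient 2: CrCl = (140 − 58) × 67 / (72 × 3.778) × 0.85 = 5494.0 / 272.02 × 0.85 ≈ 17.2 mL/min
61.9 vs 17.2 mL/min → Patient 1 is higher.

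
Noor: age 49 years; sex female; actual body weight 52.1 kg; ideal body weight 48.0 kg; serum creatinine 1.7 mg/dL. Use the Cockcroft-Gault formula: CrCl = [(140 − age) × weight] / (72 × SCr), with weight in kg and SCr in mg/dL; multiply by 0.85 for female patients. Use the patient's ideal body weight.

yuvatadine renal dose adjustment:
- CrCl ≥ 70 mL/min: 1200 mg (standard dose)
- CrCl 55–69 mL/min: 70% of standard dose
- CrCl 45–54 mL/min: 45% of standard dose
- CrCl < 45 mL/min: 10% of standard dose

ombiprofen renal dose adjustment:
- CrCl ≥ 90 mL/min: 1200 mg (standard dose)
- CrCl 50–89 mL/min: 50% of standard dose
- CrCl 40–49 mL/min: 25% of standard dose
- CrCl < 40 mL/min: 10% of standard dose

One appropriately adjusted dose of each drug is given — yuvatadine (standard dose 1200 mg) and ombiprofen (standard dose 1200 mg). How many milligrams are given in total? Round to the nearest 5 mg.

CrCl = (140 − 49) × 48 / (72 × 1.7) × 0.85 = 4368.0 / 122.40 × 0.85 ≈ 30.3 mL/min
CrCl ≈ 30 mL/min.
yuvatadine: < 45 mL/min → 10% of 1200 mg = 120 mg.
ombiprofen: < 40 mL/min → 10% of 1200 mg = 120 mg.
Total = 120 + 120 = 240 mg.

240 mg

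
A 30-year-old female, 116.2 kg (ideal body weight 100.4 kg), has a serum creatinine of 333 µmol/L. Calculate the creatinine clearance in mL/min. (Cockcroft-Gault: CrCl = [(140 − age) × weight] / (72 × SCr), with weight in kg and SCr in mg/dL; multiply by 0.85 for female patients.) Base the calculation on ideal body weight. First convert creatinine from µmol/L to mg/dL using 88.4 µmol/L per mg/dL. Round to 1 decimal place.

34.6 mL/min

SCr = 333 / 88.4 = 3.767 mg/dL
CrCl = (140 − 30) × 100.4 / (72 × 3.767) × 0.85 = 11044.0 / 271.22 × 0.85 ≈ 34.6 mL/min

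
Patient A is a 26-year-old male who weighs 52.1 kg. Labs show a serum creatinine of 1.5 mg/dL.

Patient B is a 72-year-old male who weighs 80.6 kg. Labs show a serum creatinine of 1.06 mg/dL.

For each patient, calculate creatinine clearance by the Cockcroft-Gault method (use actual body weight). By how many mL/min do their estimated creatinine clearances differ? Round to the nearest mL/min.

17 mL/min

Patient A: CrCl = (140 − 26) × 52.1 / (72 × 1.5) = 5939.4 / 108.00 ≈ 55.0 mL/min
Patient B: CrCl = (140 − 72) × 80.6 / (72 × 1.06) = 5480.8 / 76.32 ≈ 71.8 mL/min
|55.0 − 71.8| = 16.8 mL/min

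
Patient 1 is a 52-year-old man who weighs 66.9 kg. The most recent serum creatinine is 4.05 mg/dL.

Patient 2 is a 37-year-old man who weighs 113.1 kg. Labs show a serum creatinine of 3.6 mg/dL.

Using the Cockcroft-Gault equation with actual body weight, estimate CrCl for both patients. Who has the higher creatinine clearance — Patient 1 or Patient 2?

Patient 2

Patient 1: CrCl = (140 − 52) × 66.9 / (72 × 4.05) = 5887.2 / 291.60 ≈ 20.2 mL/min
Patient 2: CrCl = (140 − 37) × 113.1 / (72 × 3.6) = 11649.3 / 259.20 ≈ 44.9 mL/min
20.2 vs 44.9 mL/min → Patient 2 is higher.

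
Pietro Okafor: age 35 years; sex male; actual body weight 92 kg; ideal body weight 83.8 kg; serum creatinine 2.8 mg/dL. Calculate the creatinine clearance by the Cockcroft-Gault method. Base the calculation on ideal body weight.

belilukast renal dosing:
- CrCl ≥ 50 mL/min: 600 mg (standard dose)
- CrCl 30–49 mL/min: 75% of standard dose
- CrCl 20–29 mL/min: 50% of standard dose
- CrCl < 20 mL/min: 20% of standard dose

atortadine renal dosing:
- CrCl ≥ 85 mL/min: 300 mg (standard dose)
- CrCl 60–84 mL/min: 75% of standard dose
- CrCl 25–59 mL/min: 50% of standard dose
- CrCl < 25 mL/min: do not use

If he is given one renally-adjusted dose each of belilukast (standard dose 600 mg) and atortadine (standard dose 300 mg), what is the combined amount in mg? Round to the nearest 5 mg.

600 mg

CrCl = (140 − 35) × 83.8 / (72 × 2.8) = 8799.0 / 201.60 ≈ 43.6 mL/min
CrCl ≈ 44 mL/min.
belilukast: 30–49 mL/min → 75% of 600 mg = 450 mg.
atortadine: 25–59 mL/min → 50% of 300 mg = 150 mg.
Total = 450 + 150 = 600 mg.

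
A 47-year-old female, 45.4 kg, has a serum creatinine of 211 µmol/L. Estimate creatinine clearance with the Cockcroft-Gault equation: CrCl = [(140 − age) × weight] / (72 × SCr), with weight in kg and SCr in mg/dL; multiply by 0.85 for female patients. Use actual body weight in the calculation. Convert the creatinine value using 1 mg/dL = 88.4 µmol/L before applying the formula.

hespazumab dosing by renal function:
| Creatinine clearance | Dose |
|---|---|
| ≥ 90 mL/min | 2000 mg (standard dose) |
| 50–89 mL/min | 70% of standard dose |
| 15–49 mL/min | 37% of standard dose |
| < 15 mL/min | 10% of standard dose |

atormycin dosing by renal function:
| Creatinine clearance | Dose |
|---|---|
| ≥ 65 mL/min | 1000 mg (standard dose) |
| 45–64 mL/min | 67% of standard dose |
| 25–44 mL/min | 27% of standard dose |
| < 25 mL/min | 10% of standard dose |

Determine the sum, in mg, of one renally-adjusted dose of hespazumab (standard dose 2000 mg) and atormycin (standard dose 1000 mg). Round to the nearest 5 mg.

SCr = 211 / 88.4 = 2.387 mg/dL
CrCl = (140 − 47) × 45.4 / (72 × 2.387) × 0.85 = 4222.2 / 171.86 × 0.85 ≈ 20.9 mL/min
CrCl ≈ 21 mL/min.
hespazumab: 15–49 mL/min → 37% of 2000 mg = 740 mg.
atormycin: < 25 mL/min → 10% of 1000 mg = 100 mg.
Total = 740 + 100 = 840 mg.

840 mg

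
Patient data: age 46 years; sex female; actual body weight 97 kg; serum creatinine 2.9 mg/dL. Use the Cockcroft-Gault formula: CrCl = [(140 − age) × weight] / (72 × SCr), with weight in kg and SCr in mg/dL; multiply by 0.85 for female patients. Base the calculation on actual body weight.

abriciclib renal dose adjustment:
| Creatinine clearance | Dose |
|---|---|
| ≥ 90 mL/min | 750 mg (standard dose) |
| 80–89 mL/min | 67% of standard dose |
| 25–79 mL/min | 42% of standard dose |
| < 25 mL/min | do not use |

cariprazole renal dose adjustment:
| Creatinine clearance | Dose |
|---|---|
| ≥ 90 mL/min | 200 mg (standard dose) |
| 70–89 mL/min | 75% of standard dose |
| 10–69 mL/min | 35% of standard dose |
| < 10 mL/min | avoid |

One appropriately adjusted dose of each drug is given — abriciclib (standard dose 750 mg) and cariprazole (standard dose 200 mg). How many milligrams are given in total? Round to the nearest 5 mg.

385 mg

CrCl = (140 − 46) × 97 / (72 × 2.9) × 0.85 = 9118.0 / 208.80 × 0.85 ≈ 37.1 mL/min
CrCl ≈ 37 mL/min.
abriciclib: 25–79 mL/min → 42% of 750 mg = 315 mg.
cariprazole: 10–69 mL/min → 35% of 200 mg = 70 mg.
Total = 315 + 70 = 385 mg.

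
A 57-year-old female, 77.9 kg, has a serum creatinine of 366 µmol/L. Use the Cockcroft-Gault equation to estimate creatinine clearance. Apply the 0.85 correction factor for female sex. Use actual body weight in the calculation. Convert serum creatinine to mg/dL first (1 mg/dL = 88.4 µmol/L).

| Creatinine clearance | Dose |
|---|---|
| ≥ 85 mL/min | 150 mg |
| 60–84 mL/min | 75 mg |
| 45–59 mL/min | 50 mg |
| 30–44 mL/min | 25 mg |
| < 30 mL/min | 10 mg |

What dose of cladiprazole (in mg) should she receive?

SCr = 366 / 88.4 = 4.14 mg/dL
CrCl = (140 − 57) × 77.9 / (72 × 4.14) × 0.85 = 6465.7 / 298.08 × 0.85 ≈ 18.4 mL/min
CrCl ≈ 18 mL/min → bracket < 30 mL/min.
Dose for this bracket: 10 mg.

10 mg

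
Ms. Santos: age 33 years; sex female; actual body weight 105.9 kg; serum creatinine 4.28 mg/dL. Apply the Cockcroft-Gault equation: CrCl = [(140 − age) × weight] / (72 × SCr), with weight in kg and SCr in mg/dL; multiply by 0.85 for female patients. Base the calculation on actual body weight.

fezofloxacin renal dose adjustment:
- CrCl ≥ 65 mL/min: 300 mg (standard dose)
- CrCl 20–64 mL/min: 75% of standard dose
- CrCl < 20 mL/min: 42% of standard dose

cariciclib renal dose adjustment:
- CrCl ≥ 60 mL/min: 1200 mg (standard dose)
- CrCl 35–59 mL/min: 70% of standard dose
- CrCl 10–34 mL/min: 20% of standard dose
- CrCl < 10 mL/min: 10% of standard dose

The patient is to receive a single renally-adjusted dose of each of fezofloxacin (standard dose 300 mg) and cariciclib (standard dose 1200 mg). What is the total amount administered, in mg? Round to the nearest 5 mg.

465 mg

CrCl = (140 − 33) × 105.9 / (72 × 4.28) × 0.85 = 11331.3 / 308.16 × 0.85 ≈ 31.3 mL/min
CrCl ≈ 31 mL/min.
fezofloxacin: 20–64 mL/min → 75% of 300 mg = 225 mg.
cariciclib: 10–34 mL/min → 20% of 1200 mg = 240 mg.
Total = 225 + 240 = 465 mg.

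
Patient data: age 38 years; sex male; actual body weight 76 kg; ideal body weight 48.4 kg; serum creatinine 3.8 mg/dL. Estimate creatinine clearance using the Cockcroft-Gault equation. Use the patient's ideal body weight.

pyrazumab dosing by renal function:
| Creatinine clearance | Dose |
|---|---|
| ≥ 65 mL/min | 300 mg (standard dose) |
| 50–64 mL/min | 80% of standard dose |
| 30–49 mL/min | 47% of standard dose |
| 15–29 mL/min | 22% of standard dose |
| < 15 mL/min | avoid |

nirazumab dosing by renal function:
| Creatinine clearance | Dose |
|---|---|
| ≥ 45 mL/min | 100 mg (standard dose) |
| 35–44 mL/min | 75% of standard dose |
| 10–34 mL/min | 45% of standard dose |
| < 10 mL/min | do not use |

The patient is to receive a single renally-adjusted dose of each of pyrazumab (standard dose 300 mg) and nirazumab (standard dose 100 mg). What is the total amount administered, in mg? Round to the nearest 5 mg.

110 mg

CrCl = (140 − 38) × 48.4 / (72 × 3.8) = 4936.8 / 273.60 ≈ 18.0 mL/min
CrCl ≈ 18 mL/min.
pyrazumab: 15–29 mL/min → 22% of 300 mg = 66 mg.
nirazumab: 10–34 mL/min → 45% of 100 mg = 45 mg.
Total = 66 + 45 = 111 mg.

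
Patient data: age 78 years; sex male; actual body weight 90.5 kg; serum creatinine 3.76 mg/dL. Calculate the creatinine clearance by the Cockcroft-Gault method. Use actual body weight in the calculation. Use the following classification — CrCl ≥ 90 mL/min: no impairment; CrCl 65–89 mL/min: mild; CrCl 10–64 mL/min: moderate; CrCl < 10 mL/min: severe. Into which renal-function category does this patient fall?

CrCl = (140 − 78) × 90.5 / (72 × 3.76) = 5611.0 / 270.72 ≈ 20.7 mL/min
21 mL/min falls in the 'moderate' range.

moderate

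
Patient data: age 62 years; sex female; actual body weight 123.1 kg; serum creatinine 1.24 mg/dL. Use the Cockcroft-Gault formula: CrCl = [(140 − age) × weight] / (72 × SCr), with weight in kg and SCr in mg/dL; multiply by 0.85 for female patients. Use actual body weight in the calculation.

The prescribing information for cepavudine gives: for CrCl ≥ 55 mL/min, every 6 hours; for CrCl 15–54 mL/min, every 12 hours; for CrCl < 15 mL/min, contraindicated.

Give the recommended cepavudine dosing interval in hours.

every 6 hours

CrCl = (140 − 62) × 123.1 / (72 × 1.24) × 0.85 = 9601.8 / 89.28 × 0.85 ≈ 91.4 mL/min
CrCl ≈ 91 mL/min → bracket ≥ 55 mL/min → every 6 hours.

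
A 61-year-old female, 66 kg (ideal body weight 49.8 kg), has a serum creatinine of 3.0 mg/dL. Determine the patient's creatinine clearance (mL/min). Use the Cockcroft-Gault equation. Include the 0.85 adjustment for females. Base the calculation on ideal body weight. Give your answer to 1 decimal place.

15.5 mL/min

CrCl = (140 − 61) × 49.8 / (72 × 3) × 0.85 = 3934.2 / 216.00 × 0.85 ≈ 15.5 mL/min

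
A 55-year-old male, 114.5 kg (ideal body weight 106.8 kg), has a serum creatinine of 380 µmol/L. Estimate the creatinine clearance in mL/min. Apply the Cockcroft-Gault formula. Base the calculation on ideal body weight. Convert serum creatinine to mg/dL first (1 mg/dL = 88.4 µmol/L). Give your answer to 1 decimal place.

29.3 mL/min

SCr = 380 / 88.4 = 4.299 mg/dL
CrCl = (140 − 55) × 106.8 / (72 × 4.299) = 9078.0 / 309.53 ≈ 29.3 mL/min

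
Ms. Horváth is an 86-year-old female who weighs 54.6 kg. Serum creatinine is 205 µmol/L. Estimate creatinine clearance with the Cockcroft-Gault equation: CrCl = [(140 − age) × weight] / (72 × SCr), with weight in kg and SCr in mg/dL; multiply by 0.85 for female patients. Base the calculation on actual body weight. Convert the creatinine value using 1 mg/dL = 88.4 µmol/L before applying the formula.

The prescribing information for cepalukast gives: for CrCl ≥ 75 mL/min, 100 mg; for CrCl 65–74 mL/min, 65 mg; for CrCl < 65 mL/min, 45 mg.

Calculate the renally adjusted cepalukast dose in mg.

45 mg

SCr = 205 / 88.4 = 2.319 mg/dL
CrCl = (140 − 86) × 54.6 / (72 × 2.319) × 0.85 = 2948.4 / 166.97 × 0.85 ≈ 15.0 mL/min
CrCl ≈ 15 mL/min → bracket < 65 mL/min.
Dose for this bracket: 45 mg.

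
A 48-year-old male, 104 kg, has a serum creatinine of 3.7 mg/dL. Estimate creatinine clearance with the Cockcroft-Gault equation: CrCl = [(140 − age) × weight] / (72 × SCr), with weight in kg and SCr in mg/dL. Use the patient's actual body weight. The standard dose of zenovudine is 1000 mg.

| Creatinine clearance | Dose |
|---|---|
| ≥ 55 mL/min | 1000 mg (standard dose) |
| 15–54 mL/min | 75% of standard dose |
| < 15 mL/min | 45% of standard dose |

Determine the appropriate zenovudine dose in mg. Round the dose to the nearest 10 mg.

CrCl = (140 − 48) × 104 / (72 × 3.7) = 9568.0 / 266.40 ≈ 35.9 mL/min
CrCl ≈ 36 mL/min → bracket 15–54 mL/min.
75% of 1000 mg = 750 mg

750 mg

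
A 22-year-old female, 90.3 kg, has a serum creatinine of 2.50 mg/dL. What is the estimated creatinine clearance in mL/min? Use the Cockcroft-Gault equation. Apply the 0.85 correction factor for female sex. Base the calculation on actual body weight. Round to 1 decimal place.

50.3 mL/min

CrCl = (140 − 22) × 90.3 / (72 × 2.5) × 0.85 = 10655.4 / 180.00 × 0.85 ≈ 50.3 mL/min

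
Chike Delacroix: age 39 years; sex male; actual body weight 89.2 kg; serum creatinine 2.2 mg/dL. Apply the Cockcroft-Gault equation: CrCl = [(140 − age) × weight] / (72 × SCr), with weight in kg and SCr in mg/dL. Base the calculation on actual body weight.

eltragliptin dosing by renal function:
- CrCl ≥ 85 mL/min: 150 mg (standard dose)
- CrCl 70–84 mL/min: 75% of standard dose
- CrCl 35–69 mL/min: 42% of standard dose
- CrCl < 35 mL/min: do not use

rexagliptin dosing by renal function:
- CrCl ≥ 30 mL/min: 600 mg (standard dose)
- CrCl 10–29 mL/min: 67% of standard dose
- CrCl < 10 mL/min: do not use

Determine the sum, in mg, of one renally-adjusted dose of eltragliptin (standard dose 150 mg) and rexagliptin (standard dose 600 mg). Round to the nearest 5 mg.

CrCl = (140 − 39) × 89.2 / (72 × 2.2) = 9009.2 / 158.40 ≈ 56.9 mL/min
CrCl ≈ 57 mL/min.
eltragliptin: 35–69 mL/min → 42% of 150 mg = 63 mg.
rexagliptin: ≥ 30 mL/min → 100% of 600 mg = 600 mg.
Total = 63 + 600 = 663 mg.

665 mg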